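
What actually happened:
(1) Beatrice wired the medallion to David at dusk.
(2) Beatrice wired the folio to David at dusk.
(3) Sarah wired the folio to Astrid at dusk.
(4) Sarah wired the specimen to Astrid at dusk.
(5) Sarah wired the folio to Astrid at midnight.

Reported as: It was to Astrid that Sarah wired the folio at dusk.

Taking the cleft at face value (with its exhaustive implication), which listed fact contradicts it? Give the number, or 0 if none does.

Focus of the cleft: "Astrid" (the recipient). Presupposed background: agent = Sarah, thing = the folio, setting = at dusk.
The exhaustive reading says no other recipient fits that background.
Every other fact differs from the presupposition on some backgrounded slot, so none challenges the exhaustivity.

0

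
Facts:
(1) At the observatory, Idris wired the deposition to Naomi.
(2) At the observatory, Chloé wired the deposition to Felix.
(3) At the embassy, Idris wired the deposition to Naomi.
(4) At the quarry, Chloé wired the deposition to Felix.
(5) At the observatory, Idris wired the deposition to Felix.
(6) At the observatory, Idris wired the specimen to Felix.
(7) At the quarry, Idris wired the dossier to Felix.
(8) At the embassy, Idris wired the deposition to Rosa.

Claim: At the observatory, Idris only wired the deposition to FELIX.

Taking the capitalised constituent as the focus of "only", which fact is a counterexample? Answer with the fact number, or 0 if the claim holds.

1

The capitals mark "Felix" as focus. So "only" rules out other recipients, with the rest (Idris as agent and the deposition as thing and at the observatory as setting) as background.
Fact (1) shares the background but differs in recipient (Naomi) — a counterexample.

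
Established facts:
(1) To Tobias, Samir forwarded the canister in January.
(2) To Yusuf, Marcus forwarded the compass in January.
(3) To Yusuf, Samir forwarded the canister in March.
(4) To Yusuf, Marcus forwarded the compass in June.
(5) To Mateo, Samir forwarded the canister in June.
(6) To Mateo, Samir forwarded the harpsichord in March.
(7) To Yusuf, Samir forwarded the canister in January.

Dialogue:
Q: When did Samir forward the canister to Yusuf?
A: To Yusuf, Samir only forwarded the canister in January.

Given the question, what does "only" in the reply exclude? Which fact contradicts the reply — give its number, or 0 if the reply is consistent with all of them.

3

The question "When did ...?" targets the setting, so in the reply the focus falls on "in January".
So "only" ranges over settings; the rest (same agent, thing, recipient (Samir / the canister / Yusuf)) is presupposed.
Fact (3) shares the background with a different setting (in March) — counterexample.
(Fact (1) would refute a reading with focus on the recipient — but that is not what the question asks.)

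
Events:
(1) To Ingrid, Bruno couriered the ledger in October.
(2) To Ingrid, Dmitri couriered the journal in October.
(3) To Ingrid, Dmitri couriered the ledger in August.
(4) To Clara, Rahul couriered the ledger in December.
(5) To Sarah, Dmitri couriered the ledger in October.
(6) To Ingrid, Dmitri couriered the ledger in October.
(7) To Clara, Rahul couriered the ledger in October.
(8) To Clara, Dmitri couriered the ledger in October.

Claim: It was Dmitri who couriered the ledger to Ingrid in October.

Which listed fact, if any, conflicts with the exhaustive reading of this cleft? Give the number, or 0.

1

The cleft puts "Dmitri" in focus and presupposes the open proposition with same thing, recipient, setting (the ledger / Ingrid / in October).
Exhaustivity: Dmitri is the only agent satisfying that background.
Fact (1) shares the background but with agent = Bruno; exhaustivity is violated.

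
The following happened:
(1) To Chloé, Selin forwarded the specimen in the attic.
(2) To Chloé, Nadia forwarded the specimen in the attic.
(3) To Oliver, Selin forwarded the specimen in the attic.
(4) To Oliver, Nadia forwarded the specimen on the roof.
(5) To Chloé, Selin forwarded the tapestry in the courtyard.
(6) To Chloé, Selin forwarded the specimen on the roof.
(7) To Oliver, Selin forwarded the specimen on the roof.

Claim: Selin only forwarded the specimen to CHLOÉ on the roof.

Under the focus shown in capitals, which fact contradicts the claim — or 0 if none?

7

Focus (in capitals) is "Chloé" — the recipient. "Only" excludes alternative recipients while holding fixed agent = Selin, thing = the specimen, setting = on the roof.
Fact (7) shares the background but differs in recipient (Oliver) — a counterexample.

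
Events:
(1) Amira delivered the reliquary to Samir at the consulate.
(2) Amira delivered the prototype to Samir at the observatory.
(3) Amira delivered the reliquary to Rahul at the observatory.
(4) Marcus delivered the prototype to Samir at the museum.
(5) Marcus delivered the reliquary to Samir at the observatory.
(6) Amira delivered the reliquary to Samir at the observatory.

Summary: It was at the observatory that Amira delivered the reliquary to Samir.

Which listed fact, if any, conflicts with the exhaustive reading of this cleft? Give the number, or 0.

Focus of the cleft: "at the observatory" (the setting). Presupposed background: same agent, thing, recipient (Amira / the reliquary / Samir).
Exhaustivity: at the observatory is the only setting satisfying that background.
Fact (1) shares the background but with setting = at the consulate; exhaustivity is violated.

1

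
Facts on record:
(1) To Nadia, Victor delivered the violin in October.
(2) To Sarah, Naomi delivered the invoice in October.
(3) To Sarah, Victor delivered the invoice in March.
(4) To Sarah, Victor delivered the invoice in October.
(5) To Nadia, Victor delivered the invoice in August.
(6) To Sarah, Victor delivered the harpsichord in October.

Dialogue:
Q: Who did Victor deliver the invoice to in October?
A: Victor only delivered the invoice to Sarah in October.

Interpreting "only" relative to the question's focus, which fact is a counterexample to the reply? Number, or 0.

The question "Who did ... to ...?" targets the recipient, so in the reply the focus falls on "Sarah".
"Only" then excludes alternative recipients while the background — agent = Victor, thing = the invoice, setting = in October — is held fixed.
No fact keeps agent = Victor, thing = the invoice, setting = in October while changing the recipient; every other fact differs on something backgrounded. The reply stands.
(Fact (6) would refute a reading with focus on the thing — but that is not what the question asks.)

0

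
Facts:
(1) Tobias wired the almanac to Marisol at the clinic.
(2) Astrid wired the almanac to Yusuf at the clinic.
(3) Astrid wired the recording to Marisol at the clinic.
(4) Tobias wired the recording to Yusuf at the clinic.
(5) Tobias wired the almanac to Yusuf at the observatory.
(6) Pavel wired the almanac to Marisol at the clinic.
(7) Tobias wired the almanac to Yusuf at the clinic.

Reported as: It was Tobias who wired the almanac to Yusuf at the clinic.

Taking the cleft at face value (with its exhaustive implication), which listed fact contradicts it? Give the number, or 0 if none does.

The cleft puts "Tobias" in focus and presupposes the open proposition with thing = the almanac, recipient = Yusuf, setting = at the clinic.
Exhaustivity: Tobias is the only agent satisfying that background.
Fact (2) shares the background but with agent = Astrid; exhaustivity is violated.

2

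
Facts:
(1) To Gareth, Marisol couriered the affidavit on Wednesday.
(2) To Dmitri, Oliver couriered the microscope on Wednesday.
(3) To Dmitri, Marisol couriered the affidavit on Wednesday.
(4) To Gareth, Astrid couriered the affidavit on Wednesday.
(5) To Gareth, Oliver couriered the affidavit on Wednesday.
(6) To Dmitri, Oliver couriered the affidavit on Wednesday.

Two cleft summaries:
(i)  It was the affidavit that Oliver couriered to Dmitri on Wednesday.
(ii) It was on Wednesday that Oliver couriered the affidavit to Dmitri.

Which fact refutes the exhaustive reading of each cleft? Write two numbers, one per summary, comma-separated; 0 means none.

(i): focus "the affidavit". Looking for agent = Oliver, recipient = Dmitri, setting = on Wednesday with some other thing — fact (2) has the microscope there. Refuted.
(ii): focus "on Wednesday". No fact shares agent = Oliver, thing = the affidavit, recipient = Dmitri with a different setting. 0.

2, 0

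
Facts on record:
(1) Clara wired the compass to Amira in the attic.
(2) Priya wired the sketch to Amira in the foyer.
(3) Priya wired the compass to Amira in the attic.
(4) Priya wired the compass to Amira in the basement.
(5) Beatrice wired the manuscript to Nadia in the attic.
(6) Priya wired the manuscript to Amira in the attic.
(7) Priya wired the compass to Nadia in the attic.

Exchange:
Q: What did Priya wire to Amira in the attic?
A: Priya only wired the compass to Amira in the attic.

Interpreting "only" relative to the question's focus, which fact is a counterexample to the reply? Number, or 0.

6

The question "What did ...?" targets the thing, so in the reply the focus falls on "the compass".
So "only" ranges over things; the rest (same agent, recipient, setting (Priya / Amira / in the attic)) is presupposed.
Fact (6) keeps same agent, recipient, setting (Priya / Amira / in the attic) but has thing = the manuscript; that refutes the reply.
(Fact (7) would refute a reading with focus on the recipient — but that is not what the question asks.)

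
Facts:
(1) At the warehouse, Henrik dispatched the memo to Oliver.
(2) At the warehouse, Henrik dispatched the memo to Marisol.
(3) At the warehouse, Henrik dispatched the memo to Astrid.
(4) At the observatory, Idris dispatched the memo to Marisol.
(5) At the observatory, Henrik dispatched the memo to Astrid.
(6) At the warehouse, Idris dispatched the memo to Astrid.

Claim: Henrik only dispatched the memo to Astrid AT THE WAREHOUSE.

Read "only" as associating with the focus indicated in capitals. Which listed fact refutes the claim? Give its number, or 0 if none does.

5

Focus (in capitals) is "at the warehouse" — the setting. "Only" excludes alternative settings while holding fixed Henrik as agent and the memo as thing and Astrid as recipient.
Fact (5) shares the background but differs in setting (at the observatory) — a counterexample.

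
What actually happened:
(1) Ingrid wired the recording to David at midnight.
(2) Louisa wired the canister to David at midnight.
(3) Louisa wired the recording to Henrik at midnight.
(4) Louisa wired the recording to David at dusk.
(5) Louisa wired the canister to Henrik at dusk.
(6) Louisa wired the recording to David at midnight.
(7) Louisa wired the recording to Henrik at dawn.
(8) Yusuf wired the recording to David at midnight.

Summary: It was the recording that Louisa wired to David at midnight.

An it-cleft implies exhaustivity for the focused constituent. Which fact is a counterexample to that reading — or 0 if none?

2

Focus of the cleft: "the recording" (the thing). Presupposed background: same agent, recipient, setting (Louisa / David / at midnight).
The exhaustive reading says no other thing fits that background.
Fact (2) shares the background but with thing = the canister; exhaustivity is violated.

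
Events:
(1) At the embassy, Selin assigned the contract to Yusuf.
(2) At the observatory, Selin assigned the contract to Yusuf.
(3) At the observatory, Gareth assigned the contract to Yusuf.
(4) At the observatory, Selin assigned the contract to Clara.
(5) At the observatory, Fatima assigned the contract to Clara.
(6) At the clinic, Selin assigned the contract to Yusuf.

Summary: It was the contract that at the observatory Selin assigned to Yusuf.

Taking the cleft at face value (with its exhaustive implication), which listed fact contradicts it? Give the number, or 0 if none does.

0

Focus of the cleft: "the contract" (the thing). Presupposed background: same agent, recipient, setting (Selin / Yusuf / at the observatory).
Exhaustivity: the contract is the only thing satisfying that background.
Every other fact differs from the presupposition on some backgrounded slot, so none challenges the exhaustivity.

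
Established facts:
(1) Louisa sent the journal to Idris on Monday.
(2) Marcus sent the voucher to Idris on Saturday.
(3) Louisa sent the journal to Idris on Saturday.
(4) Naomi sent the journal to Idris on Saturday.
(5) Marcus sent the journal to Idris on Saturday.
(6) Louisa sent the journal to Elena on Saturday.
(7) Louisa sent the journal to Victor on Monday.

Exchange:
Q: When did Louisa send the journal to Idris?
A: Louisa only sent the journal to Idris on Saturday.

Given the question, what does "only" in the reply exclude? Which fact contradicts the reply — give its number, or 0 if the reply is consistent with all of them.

1

Answering "When did ...?" puts focus on the setting — here, "on Saturday".
"Only" then excludes alternative settings while the background — same agent, thing, recipient (Louisa / the journal / Idris) — is held fixed.
Fact (1) keeps same agent, thing, recipient (Louisa / the journal / Idris) but has setting = on Monday; that refutes the reply.
(Fact (6) would refute a reading with focus on the recipient — but that is not what the question asks.)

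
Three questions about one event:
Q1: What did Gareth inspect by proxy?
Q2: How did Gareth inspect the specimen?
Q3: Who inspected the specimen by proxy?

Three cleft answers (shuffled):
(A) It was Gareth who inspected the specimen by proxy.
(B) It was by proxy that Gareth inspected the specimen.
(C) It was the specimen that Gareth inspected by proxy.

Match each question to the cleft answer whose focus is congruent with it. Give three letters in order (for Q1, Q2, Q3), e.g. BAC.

Q1 asks about the direct object; cleft (C) focuses "the specimen", which is the direct object — so Q1 → C.
Q2 asks about the manner; cleft (B) focuses "by proxy", which is the manner — so Q2 → B.
Q3 asks about the subject (agent); cleft (A) focuses "Gareth", which is the subject (agent) — so Q3 → A.
Mapping: Q1→C, Q2→B, Q3→A.

CBA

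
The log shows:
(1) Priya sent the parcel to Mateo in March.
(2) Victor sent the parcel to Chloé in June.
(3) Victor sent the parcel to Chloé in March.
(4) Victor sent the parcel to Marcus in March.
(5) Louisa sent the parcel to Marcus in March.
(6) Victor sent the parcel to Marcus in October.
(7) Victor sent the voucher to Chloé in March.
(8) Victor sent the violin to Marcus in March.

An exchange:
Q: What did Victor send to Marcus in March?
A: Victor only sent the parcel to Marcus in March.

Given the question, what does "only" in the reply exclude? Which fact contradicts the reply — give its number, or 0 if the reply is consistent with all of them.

8

Answering "What did ...?" puts focus on the thing — here, "the parcel".
So "only" ranges over things; the rest (agent = Victor, recipient = Marcus, setting = in March) is presupposed.
Fact (8) keeps agent = Victor, recipient = Marcus, setting = in March but has thing = the violin; that refutes the reply.
(Fact (6) would refute a reading with focus on the setting — but that is not what the question asks.)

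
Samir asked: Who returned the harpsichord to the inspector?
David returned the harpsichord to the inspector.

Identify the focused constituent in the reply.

The wh-word "who" asks about the subject (agent).
In the answer, "the harpsichord" and "to the inspector" are given — repeated from the question.
The constituent filling the subject (agent) gap is "David"; that is the focus and would carry nuclear stress.

David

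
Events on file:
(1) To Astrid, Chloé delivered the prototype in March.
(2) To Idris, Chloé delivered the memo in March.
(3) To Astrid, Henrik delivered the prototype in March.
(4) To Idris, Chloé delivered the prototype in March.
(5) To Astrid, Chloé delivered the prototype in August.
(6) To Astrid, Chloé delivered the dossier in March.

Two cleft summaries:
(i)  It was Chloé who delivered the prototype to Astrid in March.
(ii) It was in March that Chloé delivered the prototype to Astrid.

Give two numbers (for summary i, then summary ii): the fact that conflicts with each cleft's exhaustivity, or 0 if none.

Summary (i) focuses "Chloé" (the agent); background thing = the prototype, recipient = Astrid, setting = in March. Fact (3) matches that background with agent = Henrik — refutes (i).
Summary (ii) focuses "in March" (the setting); background agent = Chloé, thing = the prototype, recipient = Astrid. Fact (5) matches that background with setting = in August — refutes (ii).

3, 5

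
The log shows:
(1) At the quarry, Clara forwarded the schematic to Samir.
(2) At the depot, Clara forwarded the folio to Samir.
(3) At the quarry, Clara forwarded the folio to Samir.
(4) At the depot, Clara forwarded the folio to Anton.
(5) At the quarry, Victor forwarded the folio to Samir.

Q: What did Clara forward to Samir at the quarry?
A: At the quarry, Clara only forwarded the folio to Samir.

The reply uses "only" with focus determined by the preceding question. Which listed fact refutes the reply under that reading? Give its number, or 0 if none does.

1

Answering "What did ...?" puts focus on the thing — here, "the folio".
So "only" ranges over things; the rest (agent = Clara, recipient = Samir, setting = at the quarry) is presupposed.
Fact (1) shares the background with a different thing (the schematic) — counterexample.
(Fact (2) would refute a reading with focus on the setting — but that is not what the question asks.)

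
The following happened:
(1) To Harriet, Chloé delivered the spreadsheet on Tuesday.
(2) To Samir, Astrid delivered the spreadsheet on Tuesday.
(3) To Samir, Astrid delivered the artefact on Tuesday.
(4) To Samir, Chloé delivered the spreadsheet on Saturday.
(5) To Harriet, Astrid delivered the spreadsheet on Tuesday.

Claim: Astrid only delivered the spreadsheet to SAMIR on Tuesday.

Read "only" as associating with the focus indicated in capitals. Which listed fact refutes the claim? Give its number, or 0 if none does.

5

Focus (in capitals) is "Samir" — the recipient. "Only" excludes alternative recipients while holding fixed Astrid as agent and the spreadsheet as thing and on Tuesday as setting.
Fact (5) shares the background but differs in recipient (Harriet) — a counterexample.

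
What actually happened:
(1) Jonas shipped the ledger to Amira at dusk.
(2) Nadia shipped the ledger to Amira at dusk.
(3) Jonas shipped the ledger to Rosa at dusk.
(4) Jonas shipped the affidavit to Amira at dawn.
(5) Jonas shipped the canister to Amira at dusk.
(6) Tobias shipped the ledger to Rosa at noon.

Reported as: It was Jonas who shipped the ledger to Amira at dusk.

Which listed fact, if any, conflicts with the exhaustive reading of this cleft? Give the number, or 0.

2

Focus of the cleft: "Jonas" (the agent). Presupposed background: same thing, recipient, setting (the ledger / Amira / at dusk).
Exhaustivity: Jonas is the only agent satisfying that background.
But fact (2) also has same thing, recipient, setting (the ledger / Amira / at dusk), with agent = Nadia — so the exhaustive reading fails.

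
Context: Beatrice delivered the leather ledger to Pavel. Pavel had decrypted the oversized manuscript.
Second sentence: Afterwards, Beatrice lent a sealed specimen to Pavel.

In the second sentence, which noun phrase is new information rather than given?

a sealed specimen

"Beatrice" and "Pavel" in the second sentence are given — already mentioned in the context.
"a sealed specimen" has no antecedent in the context; it is discourse-new (the indefinite article also signals a new referent).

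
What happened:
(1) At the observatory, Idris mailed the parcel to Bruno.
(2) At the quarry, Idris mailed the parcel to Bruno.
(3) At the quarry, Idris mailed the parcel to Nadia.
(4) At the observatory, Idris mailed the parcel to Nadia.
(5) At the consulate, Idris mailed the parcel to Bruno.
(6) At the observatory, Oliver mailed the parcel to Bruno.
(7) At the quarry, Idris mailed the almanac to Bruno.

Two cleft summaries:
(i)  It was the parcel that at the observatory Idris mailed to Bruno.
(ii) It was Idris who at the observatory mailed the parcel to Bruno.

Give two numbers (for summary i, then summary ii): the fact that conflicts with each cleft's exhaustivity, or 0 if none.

0, 6

Summary (i) focuses "the parcel" (the thing); background agent = Idris, recipient = Bruno, setting = at the observatory. No fact matches that background with a different thing, so 0.
Summary (ii) focuses "Idris" (the agent); background thing = the parcel, recipient = Bruno, setting = at the observatory. Fact (6) matches that background with agent = Oliver — refutes (ii).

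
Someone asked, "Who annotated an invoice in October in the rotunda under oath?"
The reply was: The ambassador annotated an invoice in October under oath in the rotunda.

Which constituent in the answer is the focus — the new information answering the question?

The wh-word "who" asks about the subject (agent).
In the answer, "an invoice", "in October", "in the rotunda" and "under oath" are given — repeated from the question.
The constituent filling the subject (agent) gap is "the ambassador"; that is the focus and would carry nuclear stress.

the ambassador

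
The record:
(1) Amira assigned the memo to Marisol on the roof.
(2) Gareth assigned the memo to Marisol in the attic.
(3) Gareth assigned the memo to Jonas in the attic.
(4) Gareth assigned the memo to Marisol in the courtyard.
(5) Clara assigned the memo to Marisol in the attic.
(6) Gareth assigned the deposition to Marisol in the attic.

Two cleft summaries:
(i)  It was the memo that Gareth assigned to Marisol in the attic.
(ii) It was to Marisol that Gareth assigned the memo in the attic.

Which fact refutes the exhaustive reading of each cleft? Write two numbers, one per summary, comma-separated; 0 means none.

(i): focus "the memo". Looking for agent = Gareth, recipient = Marisol, setting = in the attic with some other thing — fact (6) has the deposition there. Refuted.
(ii): focus "Marisol". Looking for agent = Gareth, thing = the memo, setting = in the attic with some other recipient — fact (3) has Jonas there. Refuted.

6, 3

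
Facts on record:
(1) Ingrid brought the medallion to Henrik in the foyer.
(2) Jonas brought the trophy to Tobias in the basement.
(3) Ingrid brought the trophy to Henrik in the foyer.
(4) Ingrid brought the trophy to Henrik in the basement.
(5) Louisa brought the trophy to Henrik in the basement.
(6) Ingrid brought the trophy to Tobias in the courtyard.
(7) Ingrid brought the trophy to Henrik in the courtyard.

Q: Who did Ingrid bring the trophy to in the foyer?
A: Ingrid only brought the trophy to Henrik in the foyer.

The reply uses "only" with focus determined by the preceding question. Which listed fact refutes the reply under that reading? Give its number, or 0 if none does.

0

Answering "Who did ... to ...?" puts focus on the recipient — here, "Henrik".
So "only" ranges over recipients; the rest (agent = Ingrid, thing = the trophy, setting = in the foyer) is presupposed.
No fact keeps agent = Ingrid, thing = the trophy, setting = in the foyer while changing the recipient; every other fact differs on something backgrounded. The reply stands.
(Fact (1) would refute a reading with focus on the thing — but that is not what the question asks.)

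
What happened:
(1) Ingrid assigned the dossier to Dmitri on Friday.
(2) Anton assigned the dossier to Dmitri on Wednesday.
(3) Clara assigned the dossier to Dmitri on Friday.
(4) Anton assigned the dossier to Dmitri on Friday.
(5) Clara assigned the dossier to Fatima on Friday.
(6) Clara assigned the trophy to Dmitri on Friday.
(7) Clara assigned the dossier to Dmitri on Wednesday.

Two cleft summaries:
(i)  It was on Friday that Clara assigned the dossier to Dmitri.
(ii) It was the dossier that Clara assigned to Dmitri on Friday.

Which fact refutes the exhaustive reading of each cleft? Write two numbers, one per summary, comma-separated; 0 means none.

7, 6

(i): focus "on Friday". Looking for Clara as agent and the dossier as thing and Dmitri as recipient with some other setting — fact (7) has on Wednesday there. Refuted.
(ii): focus "the dossier". Looking for Clara as agent and Dmitri as recipient and on Friday as setting with some other thing — fact (6) has the trophy there. Refuted.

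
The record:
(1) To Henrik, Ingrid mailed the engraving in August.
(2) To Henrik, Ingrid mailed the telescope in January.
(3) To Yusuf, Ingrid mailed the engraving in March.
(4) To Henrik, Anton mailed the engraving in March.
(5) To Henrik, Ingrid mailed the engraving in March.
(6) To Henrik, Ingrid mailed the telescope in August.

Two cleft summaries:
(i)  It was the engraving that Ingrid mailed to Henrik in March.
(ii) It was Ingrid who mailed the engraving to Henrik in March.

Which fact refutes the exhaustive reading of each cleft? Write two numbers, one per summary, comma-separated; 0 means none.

(i): focus "the engraving". No fact shares agent = Ingrid, recipient = Henrik, setting = in March with a different thing. 0.
(ii): focus "Ingrid". Looking for thing = the engraving, recipient = Henrik, setting = in March with some other agent — fact (4) has Anton there. Refuted.

0, 4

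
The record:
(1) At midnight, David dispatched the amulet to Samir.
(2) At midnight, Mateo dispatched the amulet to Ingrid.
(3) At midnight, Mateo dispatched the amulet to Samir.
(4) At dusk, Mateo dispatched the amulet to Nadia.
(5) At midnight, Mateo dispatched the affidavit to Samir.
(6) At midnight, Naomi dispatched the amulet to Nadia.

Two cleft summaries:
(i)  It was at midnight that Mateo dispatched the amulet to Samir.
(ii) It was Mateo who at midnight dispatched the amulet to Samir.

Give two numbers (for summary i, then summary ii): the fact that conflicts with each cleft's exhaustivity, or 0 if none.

(i): focus "at midnight". No fact shares Mateo as agent and the amulet as thing and Samir as recipient with a different setting. 0.
(ii): focus "Mateo". Looking for the amulet as thing and Samir as recipient and at midnight as setting with some other agent — fact (1) has David there. Refuted.

0, 1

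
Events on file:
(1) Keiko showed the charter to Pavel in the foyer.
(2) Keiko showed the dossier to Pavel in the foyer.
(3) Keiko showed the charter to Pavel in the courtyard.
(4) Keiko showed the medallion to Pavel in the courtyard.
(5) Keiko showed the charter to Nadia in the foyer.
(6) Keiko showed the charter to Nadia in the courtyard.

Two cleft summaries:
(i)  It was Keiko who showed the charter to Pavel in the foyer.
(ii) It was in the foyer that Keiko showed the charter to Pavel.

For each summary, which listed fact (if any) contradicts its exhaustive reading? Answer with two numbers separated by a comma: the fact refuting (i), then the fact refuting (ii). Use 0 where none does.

0, 3

(i): focus "Keiko". No fact shares the charter as thing and Pavel as recipient and in the foyer as setting with a different agent. 0.
(ii): focus "in the foyer". Looking for Keiko as agent and the charter as thing and Pavel as recipient with some other setting — fact (3) has in the courtyard there. Refuted.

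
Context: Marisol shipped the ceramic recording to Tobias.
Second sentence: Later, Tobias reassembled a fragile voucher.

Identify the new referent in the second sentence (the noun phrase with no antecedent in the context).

a fragile voucher

"Tobias" in the second sentence is given — already mentioned in the context.
"a fragile voucher" has no antecedent in the context; it is discourse-new (the indefinite article also signals a new referent).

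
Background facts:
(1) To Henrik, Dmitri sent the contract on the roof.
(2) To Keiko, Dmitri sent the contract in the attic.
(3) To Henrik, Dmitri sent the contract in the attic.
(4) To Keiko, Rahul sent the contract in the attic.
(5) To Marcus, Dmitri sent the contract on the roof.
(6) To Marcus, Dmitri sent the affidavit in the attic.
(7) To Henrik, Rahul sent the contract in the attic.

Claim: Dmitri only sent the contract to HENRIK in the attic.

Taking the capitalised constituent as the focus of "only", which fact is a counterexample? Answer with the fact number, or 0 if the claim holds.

2

The capitals mark "Henrik" as focus. So "only" rules out other recipients, with the rest (agent = Dmitri, thing = the contract, setting = in the attic) as background.
Fact (2) matches on agent = Dmitri, thing = the contract, setting = in the attic, but has recipient = Keiko instead. That refutes the claim.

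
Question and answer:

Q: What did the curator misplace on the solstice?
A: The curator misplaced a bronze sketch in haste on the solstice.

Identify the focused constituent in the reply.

a bronze sketch

The wh-word "what" asks about the direct object.
In the answer, "the curator" and "on the solstice" are given — repeated from the question.
"in haste" is also new, but it specifies the manner, which is not what the question asks about — so it is not the focus.
The constituent filling the direct object gap is "a bronze sketch"; that is the focus.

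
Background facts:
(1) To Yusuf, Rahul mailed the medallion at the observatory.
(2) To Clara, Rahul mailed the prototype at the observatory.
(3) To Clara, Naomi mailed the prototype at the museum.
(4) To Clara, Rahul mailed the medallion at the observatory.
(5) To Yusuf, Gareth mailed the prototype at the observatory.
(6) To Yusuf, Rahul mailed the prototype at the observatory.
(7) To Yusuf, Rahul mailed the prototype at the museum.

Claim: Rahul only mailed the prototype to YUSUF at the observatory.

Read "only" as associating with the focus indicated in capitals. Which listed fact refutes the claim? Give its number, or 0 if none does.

2

Focus (in capitals) is "Yusuf" — the recipient. "Only" excludes alternative recipients while holding fixed agent = Rahul, thing = the prototype, setting = at the observatory.
Fact (2) matches on agent = Rahul, thing = the prototype, setting = at the observatory, but has recipient = Clara instead. That refutes the claim.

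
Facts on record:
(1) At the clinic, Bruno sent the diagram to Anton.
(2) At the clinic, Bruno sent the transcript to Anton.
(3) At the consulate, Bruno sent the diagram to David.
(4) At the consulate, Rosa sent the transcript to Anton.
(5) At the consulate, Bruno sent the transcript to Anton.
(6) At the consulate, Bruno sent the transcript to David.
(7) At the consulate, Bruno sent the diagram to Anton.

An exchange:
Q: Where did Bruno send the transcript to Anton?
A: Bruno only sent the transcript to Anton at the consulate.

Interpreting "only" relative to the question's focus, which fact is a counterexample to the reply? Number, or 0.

Answering "Where did ...?" puts focus on the setting — here, "at the consulate".
"Only" then excludes alternative settings while the background — agent = Bruno, thing = the transcript, recipient = Anton — is held fixed.
Fact (2) keeps agent = Bruno, thing = the transcript, recipient = Anton but has setting = at the clinic; that refutes the reply.
(Fact (6) would refute a reading with focus on the recipient — but that is not what the question asks.)

2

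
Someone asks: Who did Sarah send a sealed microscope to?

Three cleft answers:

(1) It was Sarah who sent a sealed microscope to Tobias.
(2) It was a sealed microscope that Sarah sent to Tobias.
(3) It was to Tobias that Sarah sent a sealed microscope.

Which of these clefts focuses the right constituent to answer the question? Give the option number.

3

The question word "who" targets the recipient.
Option (1) clefts "Sarah" — the subject (agent), not what was asked.
Option (2) clefts "a sealed microscope" — the direct object, not what was asked.
Option (3) clefts "to Tobias" — that matches what the question asks about.
So the congruent reply is (3).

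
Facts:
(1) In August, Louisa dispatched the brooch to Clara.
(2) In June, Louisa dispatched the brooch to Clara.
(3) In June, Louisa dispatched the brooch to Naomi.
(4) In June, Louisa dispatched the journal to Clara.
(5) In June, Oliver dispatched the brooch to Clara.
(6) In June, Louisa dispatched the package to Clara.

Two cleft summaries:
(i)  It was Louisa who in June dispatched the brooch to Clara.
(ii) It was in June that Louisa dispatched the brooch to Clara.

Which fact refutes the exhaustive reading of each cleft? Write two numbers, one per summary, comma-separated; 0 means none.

Summary (i) focuses "Louisa" (the agent); background same thing, recipient, setting (the brooch / Clara / in June). Fact (5) matches that background with agent = Oliver — refutes (i).
Summary (ii) focuses "in June" (the setting); background same agent, thing, recipient (Louisa / the brooch / Clara). Fact (1) matches that background with setting = in August — refutes (ii).

5, 1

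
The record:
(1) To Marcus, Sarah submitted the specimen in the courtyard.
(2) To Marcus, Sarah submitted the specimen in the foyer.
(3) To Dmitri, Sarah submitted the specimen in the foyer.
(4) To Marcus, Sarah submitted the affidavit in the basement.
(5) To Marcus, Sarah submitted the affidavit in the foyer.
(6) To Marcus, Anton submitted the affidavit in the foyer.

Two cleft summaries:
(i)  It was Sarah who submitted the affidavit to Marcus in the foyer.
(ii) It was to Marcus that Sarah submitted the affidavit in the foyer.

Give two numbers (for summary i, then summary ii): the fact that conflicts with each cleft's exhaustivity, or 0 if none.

6, 0

(i): focus "Sarah". Looking for the affidavit as thing and Marcus as recipient and in the foyer as setting with some other agent — fact (6) has Anton there. Refuted.
(ii): focus "Marcus". No fact shares Sarah as agent and the affidavit as thing and in the foyer as setting with a different recipient. 0.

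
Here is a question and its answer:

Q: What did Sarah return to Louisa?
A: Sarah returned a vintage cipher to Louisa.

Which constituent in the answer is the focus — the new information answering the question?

The wh-word "what" asks about the direct object.
In the answer, "Sarah" and "to Louisa" are given — repeated from the question.
The constituent filling the direct object gap is "a vintage cipher"; that is the focus and would carry nuclear stress.

a vintage cipher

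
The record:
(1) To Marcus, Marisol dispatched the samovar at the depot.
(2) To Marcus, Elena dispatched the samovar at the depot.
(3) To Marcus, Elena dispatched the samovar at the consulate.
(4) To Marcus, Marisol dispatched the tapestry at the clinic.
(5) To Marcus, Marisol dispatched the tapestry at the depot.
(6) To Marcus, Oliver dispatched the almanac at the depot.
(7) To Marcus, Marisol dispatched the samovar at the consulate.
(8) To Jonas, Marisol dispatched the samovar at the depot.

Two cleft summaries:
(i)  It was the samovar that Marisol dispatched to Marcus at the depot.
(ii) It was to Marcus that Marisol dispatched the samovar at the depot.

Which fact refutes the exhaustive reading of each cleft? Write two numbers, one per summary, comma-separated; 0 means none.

5, 8

(i): focus "the samovar". Looking for agent = Marisol, recipient = Marcus, setting = at the depot with some other thing — fact (5) has the tapestry there. Refuted.
(ii): focus "Marcus". Looking for agent = Marisol, thing = the samovar, setting = at the depot with some other recipient — fact (8) has Jonas there. Refuted.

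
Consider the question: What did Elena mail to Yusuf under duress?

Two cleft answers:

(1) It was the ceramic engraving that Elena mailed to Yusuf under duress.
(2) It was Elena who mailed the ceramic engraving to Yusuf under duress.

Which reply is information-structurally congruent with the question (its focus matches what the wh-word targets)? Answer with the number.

1

The question word "what" targets the direct object.
Option (1) clefts "the ceramic engraving" — that matches what the question asks about.
Option (2) clefts "Elena" — the subject (agent), not what was asked.
So the congruent reply is (1).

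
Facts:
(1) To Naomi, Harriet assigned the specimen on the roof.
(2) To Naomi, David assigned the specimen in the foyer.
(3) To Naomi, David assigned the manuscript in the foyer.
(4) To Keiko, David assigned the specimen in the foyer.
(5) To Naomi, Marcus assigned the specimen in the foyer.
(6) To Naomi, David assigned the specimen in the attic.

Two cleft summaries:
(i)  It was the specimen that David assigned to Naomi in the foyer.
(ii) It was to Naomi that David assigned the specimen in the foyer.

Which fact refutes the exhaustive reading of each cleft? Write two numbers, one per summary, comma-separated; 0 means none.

Summary (i) focuses "the specimen" (the thing); background David as agent and Naomi as recipient and in the foyer as setting. Fact (3) matches that background with thing = the manuscript — refutes (i).
Summary (ii) focuses "Naomi" (the recipient); background David as agent and the specimen as thing and in the foyer as setting. Fact (4) matches that background with recipient = Keiko — refutes (ii).

3, 4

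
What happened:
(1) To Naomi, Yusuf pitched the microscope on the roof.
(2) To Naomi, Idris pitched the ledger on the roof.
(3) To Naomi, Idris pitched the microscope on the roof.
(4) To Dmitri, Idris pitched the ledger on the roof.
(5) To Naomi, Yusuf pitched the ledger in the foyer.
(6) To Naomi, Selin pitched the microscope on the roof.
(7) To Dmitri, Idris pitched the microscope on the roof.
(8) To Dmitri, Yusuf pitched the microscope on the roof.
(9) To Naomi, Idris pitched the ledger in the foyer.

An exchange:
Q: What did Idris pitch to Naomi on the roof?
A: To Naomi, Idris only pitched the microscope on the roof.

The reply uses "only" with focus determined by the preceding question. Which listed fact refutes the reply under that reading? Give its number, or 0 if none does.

2

Answering "What did ...?" puts focus on the thing — here, "the microscope".
So "only" ranges over things; the rest (Idris as agent and Naomi as recipient and on the roof as setting) is presupposed.
Fact (2) keeps Idris as agent and Naomi as recipient and on the roof as setting but has thing = the ledger; that refutes the reply.
(Fact (7) would refute a reading with focus on the recipient — but that is not what the question asks.)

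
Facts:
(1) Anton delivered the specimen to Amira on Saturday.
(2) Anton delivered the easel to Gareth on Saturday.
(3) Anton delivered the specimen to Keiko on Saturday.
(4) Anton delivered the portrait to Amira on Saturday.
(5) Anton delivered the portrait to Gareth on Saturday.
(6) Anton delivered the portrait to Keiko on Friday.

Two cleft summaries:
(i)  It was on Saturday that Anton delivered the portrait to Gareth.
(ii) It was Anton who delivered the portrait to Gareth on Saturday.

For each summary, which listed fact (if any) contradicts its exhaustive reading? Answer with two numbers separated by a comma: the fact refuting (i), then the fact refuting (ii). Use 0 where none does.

0, 0

Summary (i) focuses "on Saturday" (the setting); background Anton as agent and the portrait as thing and Gareth as recipient. No fact matches that background with a different setting, so 0.
Summary (ii) focuses "Anton" (the agent); background the portrait as thing and Gareth as recipient and on Saturday as setting. No fact matches that background with a different agent, so 0.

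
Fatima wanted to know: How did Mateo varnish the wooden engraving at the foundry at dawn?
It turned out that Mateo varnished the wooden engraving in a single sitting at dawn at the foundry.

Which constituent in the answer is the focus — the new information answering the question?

in a single sitting

The wh-word "how" asks about the manner.
In the answer, "Mateo", "the wooden engraving", "at dawn" and "at the foundry" are given — repeated from the question.
The constituent filling the manner gap is "in a single sitting"; that is the focus and would carry nuclear stress.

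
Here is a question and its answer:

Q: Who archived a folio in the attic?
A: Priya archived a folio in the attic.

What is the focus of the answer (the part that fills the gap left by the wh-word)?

The wh-word "who" asks about the subject (agent).
In the answer, "a folio" and "in the attic" are given — repeated from the question.
The constituent filling the subject (agent) gap is "Priya"; that is the focus and would carry nuclear stress.

Priya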